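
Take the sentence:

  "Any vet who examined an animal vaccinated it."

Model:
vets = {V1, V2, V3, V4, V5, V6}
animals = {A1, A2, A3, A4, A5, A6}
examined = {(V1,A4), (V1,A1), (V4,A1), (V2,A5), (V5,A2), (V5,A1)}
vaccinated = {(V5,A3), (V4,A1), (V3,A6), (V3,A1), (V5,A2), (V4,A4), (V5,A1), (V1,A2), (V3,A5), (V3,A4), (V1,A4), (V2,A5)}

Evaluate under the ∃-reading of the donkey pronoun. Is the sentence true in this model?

True

"it" takes "an animal" as antecedent — a donkey pronoun bound across the clause boundary.
Weak reading: every vet v with some examined-animal has at least one examined-animal a such that vaccinated(v,a).
Per vet: V1:✓  V2:✓  V4:✓  V5:✓
Every vet in the restrictor has a witness.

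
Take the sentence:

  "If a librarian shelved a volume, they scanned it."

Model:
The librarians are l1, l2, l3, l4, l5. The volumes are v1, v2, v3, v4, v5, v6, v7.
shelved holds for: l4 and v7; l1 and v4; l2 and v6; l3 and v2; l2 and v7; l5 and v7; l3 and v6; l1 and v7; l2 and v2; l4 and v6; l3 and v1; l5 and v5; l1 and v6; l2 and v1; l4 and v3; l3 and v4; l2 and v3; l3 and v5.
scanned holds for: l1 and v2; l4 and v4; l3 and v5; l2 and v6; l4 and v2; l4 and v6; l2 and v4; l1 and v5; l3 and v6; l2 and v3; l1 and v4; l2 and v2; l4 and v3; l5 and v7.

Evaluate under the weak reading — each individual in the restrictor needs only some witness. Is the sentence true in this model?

True

"it" takes "a volume" as antecedent — a donkey pronoun bound across the clause boundary.
Weak reading: every librarian l with some shelved-volume has at least one shelved-volume v such that scanned(l,v).
Per librarian: l1:✓  l2:✓  l3:✓  l4:✓  l5:✓
Every librarian in the restrictor has a witness.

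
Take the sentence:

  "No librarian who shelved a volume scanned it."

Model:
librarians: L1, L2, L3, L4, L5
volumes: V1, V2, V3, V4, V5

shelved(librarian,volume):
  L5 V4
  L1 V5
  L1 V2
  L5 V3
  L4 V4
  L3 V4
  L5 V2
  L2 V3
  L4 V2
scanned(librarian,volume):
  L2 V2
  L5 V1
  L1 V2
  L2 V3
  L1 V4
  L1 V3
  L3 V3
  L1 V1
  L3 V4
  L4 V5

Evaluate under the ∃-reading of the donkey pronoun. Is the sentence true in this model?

"it" takes "a volume" as antecedent — a donkey pronoun bound across the clause boundary.
Truth condition: for no (l,v) with shelved(l,v) does scanned(l,v) hold.
Restrictor pairs — does the scope hold? (L1,V2):holds  (L1,V5):fails  (L2,V3):holds  (L3,V4):holds  (L4,V2):fails  (L4,V4):fails  (L5,V2):fails  (L5,V3):fails  (L5,V4):fails
Scope holds for 3 pair(s), so the sentence is false.

False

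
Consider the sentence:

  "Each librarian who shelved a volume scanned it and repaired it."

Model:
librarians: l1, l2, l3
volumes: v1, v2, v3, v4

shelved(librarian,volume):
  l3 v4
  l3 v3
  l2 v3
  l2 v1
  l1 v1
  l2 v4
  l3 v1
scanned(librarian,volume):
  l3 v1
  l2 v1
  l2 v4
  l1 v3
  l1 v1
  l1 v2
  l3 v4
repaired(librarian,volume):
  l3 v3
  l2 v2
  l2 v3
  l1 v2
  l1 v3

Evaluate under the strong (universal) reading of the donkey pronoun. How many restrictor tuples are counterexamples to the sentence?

7

"it" takes "a volume" as antecedent — a donkey pronoun bound across the clause boundary.
Strong reading: for every (l,v) with shelved(l,v), scanned(l,v) ∧ repaired(l,v).
Restrictor pairs: (l1,v1) ✗  (l2,v1) ✗  (l2,v3) ✗  (l2,v4) ✗  (l3,v1) ✗  (l3,v3) ✗  (l3,v4) ✗
Counterexamples (restrictor pairs failing the scope): 7.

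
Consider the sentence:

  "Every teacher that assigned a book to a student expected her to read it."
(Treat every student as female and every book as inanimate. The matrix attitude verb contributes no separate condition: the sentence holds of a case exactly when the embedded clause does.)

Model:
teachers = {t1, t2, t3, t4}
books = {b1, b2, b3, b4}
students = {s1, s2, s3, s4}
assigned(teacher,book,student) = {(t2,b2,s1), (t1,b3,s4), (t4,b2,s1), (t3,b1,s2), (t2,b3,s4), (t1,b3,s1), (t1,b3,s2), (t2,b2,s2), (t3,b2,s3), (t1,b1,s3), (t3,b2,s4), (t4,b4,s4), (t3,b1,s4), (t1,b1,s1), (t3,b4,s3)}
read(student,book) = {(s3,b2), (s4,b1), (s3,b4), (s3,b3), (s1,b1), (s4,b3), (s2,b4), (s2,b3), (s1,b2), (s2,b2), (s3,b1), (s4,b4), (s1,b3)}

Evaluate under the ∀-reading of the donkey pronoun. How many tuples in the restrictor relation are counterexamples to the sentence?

2

"her" takes "a student" as antecedent and "it" takes "a book"; both are donkey pronouns co-varying with the restrictor.
Strong reading: for every (t,b,s) with assigned(t,b,s), read(s,b).
Restrictor triples: (t1,b1,s1)→read(s1,b1) ✓  (t1,b1,s3)→read(s3,b1) ✓  (t1,b3,s1)→read(s1,b3) ✓  (t1,b3,s2)→read(s2,b3) ✓  (t1,b3,s4)→read(s4,b3) ✓  (t2,b2,s1)→read(s1,b2) ✓  (t2,b2,s2)→read(s2,b2) ✓  (t2,b3,s4)→read(s4,b3) ✓  (t3,b1,s2)→read(s2,b1) ✗  (t3,b1,s4)→read(s4,b1) ✓  (t3,b2,s3)→read(s3,b2) ✓  (t3,b2,s4)→read(s4,b2) ✗  (t3,b4,s3)→read(s3,b4) ✓  (t4,b2,s1)→read(s1,b2) ✓  (t4,b4,s4)→read(s4,b4) ✓
Counterexamples (restrictor triples failing the scope): 2.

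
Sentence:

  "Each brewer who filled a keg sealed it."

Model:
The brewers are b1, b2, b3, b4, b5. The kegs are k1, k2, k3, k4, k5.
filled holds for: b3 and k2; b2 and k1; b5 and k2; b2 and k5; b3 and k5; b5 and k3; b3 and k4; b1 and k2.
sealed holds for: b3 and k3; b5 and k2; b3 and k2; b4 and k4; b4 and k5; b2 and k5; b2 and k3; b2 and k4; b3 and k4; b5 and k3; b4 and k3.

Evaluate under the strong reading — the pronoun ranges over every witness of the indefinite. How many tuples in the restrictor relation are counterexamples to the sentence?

3

"it" takes "a keg" as antecedent — a donkey pronoun bound across the clause boundary.
Strong reading: for every (b,k) with filled(b,k), sealed(b,k).
Restrictor pairs: (b1,k2) ✗  (b2,k1) ✗  (b2,k5) ✓  (b3,k2) ✓  (b3,k4) ✓  (b3,k5) ✗  (b5,k2) ✓  (b5,k3) ✓
Counterexamples (restrictor pairs failing the scope): 3.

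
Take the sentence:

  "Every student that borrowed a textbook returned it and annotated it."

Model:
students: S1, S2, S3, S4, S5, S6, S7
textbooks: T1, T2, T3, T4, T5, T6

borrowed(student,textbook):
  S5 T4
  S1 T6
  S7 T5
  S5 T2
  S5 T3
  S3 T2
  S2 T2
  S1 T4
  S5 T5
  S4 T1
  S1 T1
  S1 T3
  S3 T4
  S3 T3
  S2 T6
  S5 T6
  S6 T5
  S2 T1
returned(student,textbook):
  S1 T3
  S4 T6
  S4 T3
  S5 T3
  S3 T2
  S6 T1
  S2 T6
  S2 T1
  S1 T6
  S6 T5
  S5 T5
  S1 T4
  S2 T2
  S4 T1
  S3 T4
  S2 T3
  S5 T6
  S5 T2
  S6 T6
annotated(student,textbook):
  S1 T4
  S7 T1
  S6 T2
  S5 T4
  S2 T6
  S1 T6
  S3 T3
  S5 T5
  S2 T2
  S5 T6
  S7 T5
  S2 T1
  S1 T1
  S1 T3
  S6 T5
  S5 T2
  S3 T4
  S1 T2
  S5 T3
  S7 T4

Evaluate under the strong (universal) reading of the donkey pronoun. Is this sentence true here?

False

"it" takes "a textbook" as antecedent — a donkey pronoun bound across the clause boundary.
Strong reading: for every (s,t) with borrowed(s,t), returned(s,t) ∧ annotated(s,t).
Restrictor pairs: (S1,T1) ✗  (S1,T3) ✓  (S1,T4) ✓  (S1,T6) ✓  (S2,T1) ✓  (S2,T2) ✓  (S2,T6) ✓  (S3,T2) ✗  (S3,T3) ✗  (S3,T4) ✓  (S4,T1) ✗  (S5,T2) ✓  (S5,T3) ✓  (S5,T4) ✗  (S5,T5) ✓  (S5,T6) ✓  (S6,T5) ✓  (S7,T5) ✗
Counterexample: (S1,T1) is in borrowed but fails the scope.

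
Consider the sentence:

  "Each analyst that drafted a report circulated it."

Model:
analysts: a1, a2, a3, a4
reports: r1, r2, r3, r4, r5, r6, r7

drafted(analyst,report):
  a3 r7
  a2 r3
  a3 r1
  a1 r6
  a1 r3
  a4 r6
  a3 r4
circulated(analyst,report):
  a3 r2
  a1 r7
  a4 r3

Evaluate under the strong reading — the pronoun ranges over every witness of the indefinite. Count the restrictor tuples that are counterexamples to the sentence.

7

"it" takes "a report" as antecedent — a donkey pronoun bound across the clause boundary.
Strong reading: for every (a,r) with drafted(a,r), circulated(a,r).
Restrictor pairs: (a1,r3) ✗  (a1,r6) ✗  (a2,r3) ✗  (a3,r1) ✗  (a3,r4) ✗  (a3,r7) ✗  (a4,r6) ✗
Counterexamples (restrictor pairs failing the scope): 7.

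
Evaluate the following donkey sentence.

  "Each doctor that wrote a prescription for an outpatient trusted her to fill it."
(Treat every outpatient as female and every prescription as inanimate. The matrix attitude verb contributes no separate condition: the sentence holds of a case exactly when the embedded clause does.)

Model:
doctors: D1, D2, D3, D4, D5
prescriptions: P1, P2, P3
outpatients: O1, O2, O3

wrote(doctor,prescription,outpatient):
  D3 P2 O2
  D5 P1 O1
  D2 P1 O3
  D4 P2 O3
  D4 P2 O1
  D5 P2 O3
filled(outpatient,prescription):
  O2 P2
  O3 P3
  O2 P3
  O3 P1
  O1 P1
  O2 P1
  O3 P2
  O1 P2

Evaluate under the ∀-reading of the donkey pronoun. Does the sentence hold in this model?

True

"her" takes "an outpatient" as antecedent and "it" takes "a prescription"; both are donkey pronouns co-varying with the restrictor.
Strong reading: for every (d,p,o) with wrote(d,p,o), filled(o,p).
Restrictor triples: (D2,P1,O3)→filled(O3,P1) ✓  (D3,P2,O2)→filled(O2,P2) ✓  (D4,P2,O1)→filled(O1,P2) ✓  (D4,P2,O3)→filled(O3,P2) ✓  (D5,P1,O1)→filled(O1,P1) ✓  (D5,P2,O3)→filled(O3,P2) ✓
Every restrictor triple satisfies the scope.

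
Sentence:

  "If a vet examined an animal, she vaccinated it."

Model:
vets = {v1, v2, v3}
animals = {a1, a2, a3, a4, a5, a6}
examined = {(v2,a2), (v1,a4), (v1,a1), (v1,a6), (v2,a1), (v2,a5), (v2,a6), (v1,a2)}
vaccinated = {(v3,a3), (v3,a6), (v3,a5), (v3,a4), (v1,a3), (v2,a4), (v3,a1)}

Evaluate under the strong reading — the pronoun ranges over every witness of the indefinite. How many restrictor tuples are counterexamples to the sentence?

8

"it" takes "an animal" as antecedent — a donkey pronoun bound across the clause boundary.
Strong reading: for every (v,a) with examined(v,a), vaccinated(v,a).
Restrictor pairs: (v1,a1) ✗  (v1,a2) ✗  (v1,a4) ✗  (v1,a6) ✗  (v2,a1) ✗  (v2,a2) ✗  (v2,a5) ✗  (v2,a6) ✗
Counterexamples (restrictor pairs failing the scope): 8.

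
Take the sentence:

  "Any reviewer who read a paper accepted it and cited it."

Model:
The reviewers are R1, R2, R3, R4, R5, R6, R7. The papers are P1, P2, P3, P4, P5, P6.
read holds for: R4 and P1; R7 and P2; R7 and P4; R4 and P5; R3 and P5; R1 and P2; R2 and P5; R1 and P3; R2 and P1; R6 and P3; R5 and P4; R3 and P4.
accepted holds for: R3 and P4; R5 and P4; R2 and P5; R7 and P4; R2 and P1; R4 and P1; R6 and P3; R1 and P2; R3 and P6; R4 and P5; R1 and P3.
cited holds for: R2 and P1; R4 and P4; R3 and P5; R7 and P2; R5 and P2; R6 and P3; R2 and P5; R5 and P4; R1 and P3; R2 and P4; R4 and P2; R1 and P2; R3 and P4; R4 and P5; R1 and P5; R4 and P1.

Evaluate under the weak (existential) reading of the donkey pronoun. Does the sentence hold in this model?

"it" takes "a paper" as antecedent — a donkey pronoun bound across the clause boundary.
Weak reading: every reviewer r with some read-paper has at least one read-paper p such that accepted(r,p) ∧ cited(r,p).
Per reviewer: R1:✓  R2:✓  R3:✓  R4:✓  R5:✓  R6:✓  R7:✗
R7 has no witness among its read-papers.

False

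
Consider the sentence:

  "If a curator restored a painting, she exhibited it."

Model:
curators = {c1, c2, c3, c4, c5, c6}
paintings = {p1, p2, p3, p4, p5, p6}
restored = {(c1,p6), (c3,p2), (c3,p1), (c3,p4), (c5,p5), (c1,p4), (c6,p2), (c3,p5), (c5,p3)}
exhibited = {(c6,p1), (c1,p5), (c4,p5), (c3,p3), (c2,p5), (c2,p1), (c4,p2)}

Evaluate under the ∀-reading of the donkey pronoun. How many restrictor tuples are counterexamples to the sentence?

"it" takes "a painting" as antecedent — a donkey pronoun bound across the clause boundary.
Strong reading: for every (c,p) with restored(c,p), exhibited(c,p).
Restrictor pairs: (c1,p4) ✗  (c1,p6) ✗  (c3,p1) ✗  (c3,p2) ✗  (c3,p4) ✗  (c3,p5) ✗  (c5,p3) ✗  (c5,p5) ✗  (c6,p2) ✗
Counterexamples (restrictor pairs failing the scope): 9.

9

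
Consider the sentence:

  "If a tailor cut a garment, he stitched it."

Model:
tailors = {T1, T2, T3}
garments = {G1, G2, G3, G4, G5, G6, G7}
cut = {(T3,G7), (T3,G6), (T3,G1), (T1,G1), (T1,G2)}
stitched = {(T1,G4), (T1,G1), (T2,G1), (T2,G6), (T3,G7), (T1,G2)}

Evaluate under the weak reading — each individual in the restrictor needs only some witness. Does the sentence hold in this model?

"it" takes "a garment" as antecedent — a donkey pronoun bound across the clause boundary.
Weak reading: every tailor t with some cut-garment has at least one cut-garment g such that stitched(t,g).
Per tailor: T1:✓  T3:✓
Every tailor in the restrictor has a witness.

True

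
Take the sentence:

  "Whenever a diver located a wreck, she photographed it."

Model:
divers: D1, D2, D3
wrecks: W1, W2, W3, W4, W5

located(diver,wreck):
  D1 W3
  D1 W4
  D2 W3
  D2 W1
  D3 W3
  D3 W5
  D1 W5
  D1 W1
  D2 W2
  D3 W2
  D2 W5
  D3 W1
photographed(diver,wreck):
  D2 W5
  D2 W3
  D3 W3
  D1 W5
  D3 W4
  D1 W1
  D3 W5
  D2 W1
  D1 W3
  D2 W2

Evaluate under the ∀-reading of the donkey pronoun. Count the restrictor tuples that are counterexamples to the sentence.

3

"it" takes "a wreck" as antecedent — a donkey pronoun bound across the clause boundary.
Strong reading: for every (d,w) with located(d,w), photographed(d,w).
Restrictor pairs: (D1,W1) ✓  (D1,W3) ✓  (D1,W4) ✗  (D1,W5) ✓  (D2,W1) ✓  (D2,W2) ✓  (D2,W3) ✓  (D2,W5) ✓  (D3,W1) ✗  (D3,W2) ✗  (D3,W3) ✓  (D3,W5) ✓
Counterexamples (restrictor pairs failing the scope): 3.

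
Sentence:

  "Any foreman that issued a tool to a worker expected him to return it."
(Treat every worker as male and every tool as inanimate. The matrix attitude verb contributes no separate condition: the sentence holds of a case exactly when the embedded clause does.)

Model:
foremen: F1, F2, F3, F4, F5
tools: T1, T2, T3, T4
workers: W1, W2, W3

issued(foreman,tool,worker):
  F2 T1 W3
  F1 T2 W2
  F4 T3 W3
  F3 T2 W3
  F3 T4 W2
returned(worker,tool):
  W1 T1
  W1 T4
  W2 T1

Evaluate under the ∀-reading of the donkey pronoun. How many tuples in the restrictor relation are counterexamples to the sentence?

"him" takes "a worker" as antecedent and "it" takes "a tool"; both are donkey pronouns co-varying with the restrictor.
Strong reading: for every (f,t,w) with issued(f,t,w), returned(w,t).
Restrictor triples: (F1,T2,W2)→returned(W2,T2) ✗  (F2,T1,W3)→returned(W3,T1) ✗  (F3,T2,W3)→returned(W3,T2) ✗  (F3,T4,W2)→returned(W2,T4) ✗  (F4,T3,W3)→returned(W3,T3) ✗
Counterexamples (restrictor triples failing the scope): 5.

5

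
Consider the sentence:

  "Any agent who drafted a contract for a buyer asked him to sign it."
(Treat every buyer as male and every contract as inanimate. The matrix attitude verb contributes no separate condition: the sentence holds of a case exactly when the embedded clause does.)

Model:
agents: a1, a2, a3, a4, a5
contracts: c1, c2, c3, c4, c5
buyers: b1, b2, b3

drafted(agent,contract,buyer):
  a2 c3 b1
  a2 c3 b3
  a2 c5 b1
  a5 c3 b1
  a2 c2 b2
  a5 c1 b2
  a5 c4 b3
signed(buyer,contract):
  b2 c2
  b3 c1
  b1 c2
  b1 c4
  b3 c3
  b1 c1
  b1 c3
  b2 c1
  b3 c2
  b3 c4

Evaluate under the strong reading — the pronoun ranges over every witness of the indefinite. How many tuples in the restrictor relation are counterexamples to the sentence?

"him" takes "a buyer" as antecedent and "it" takes "a contract"; both are donkey pronouns co-varying with the restrictor.
Strong reading: for every (a,c,b) with drafted(a,c,b), signed(b,c).
Restrictor triples: (a2,c2,b2)→signed(b2,c2) ✓  (a2,c3,b1)→signed(b1,c3) ✓  (a2,c3,b3)→signed(b3,c3) ✓  (a2,c5,b1)→signed(b1,c5) ✗  (a5,c1,b2)→signed(b2,c1) ✓  (a5,c3,b1)→signed(b1,c3) ✓  (a5,c4,b3)→signed(b3,c4) ✓
Counterexamples (restrictor triples failing the scope): 1.

1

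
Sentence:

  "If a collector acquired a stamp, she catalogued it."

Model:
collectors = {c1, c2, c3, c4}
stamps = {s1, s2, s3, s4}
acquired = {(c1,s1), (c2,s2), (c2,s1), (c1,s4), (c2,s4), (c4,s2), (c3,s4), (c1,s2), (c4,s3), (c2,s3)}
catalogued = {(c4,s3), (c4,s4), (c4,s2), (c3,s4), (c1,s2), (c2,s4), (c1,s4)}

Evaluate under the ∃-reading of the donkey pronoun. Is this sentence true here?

"it" takes "a stamp" as antecedent — a donkey pronoun bound across the clause boundary.
Weak reading: every collector c with some acquired-stamp has at least one acquired-stamp s such that catalogued(c,s).
Per collector: c1:✓  c2:✓  c3:✓  c4:✓
Every collector in the restrictor has a witness.

True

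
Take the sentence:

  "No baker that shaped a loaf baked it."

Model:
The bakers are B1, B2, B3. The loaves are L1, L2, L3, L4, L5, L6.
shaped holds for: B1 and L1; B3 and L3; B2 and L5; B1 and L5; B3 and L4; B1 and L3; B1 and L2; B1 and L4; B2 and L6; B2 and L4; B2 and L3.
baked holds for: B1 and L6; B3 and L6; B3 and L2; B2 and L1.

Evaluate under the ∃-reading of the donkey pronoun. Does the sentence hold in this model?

"it" takes "a loaf" as antecedent — a donkey pronoun bound across the clause boundary.
Truth condition: for no (b,l) with shaped(b,l) does baked(b,l) hold.
Restrictor pairs — does the scope hold? (B1,L1):fails  (B1,L2):fails  (B1,L3):fails  (B1,L4):fails  (B1,L5):fails  (B2,L3):fails  (B2,L4):fails  (B2,L5):fails  (B2,L6):fails  (B3,L3):fails  (B3,L4):fails
Scope holds for no restrictor pair, so the sentence is true.

True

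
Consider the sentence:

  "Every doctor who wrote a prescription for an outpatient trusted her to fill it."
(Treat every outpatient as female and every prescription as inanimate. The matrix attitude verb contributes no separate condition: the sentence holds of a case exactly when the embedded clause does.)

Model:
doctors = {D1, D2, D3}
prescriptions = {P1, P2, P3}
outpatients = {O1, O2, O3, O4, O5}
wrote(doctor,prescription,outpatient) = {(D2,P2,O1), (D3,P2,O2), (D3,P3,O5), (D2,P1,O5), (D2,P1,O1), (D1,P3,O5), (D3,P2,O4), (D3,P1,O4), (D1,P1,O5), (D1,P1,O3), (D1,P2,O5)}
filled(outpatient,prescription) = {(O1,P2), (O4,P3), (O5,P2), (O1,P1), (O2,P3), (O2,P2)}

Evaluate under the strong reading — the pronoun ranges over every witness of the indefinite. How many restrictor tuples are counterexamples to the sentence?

7

"her" takes "an outpatient" as antecedent and "it" takes "a prescription"; both are donkey pronouns co-varying with the restrictor.
Strong reading: for every (d,p,o) with wrote(d,p,o), filled(o,p).
Restrictor triples: (D1,P1,O3)→filled(O3,P1) ✗  (D1,P1,O5)→filled(O5,P1) ✗  (D1,P2,O5)→filled(O5,P2) ✓  (D1,P3,O5)→filled(O5,P3) ✗  (D2,P1,O1)→filled(O1,P1) ✓  (D2,P1,O5)→filled(O5,P1) ✗  (D2,P2,O1)→filled(O1,P2) ✓  (D3,P1,O4)→filled(O4,P1) ✗  (D3,P2,O2)→filled(O2,P2) ✓  (D3,P2,O4)→filled(O4,P2) ✗  (D3,P3,O5)→filled(O5,P3) ✗
Counterexamples (restrictor triples failing the scope): 7.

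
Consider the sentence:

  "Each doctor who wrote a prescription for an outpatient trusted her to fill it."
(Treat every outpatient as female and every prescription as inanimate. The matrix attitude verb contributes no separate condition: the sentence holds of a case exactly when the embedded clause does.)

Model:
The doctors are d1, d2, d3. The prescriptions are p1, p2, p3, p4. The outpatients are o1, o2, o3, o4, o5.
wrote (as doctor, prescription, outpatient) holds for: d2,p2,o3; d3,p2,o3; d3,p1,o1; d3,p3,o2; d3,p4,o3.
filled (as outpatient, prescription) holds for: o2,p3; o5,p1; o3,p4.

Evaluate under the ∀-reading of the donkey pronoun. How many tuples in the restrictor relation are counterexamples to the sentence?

3

"her" takes "an outpatient" as antecedent and "it" takes "a prescription"; both are donkey pronouns co-varying with the restrictor.
Strong reading: for every (d,p,o) with wrote(d,p,o), filled(o,p).
Restrictor triples: (d2,p2,o3)→filled(o3,p2) ✗  (d3,p1,o1)→filled(o1,p1) ✗  (d3,p2,o3)→filled(o3,p2) ✗  (d3,p3,o2)→filled(o2,p3) ✓  (d3,p4,o3)→filled(o3,p4) ✓
Counterexamples (restrictor triples failing the scope): 3.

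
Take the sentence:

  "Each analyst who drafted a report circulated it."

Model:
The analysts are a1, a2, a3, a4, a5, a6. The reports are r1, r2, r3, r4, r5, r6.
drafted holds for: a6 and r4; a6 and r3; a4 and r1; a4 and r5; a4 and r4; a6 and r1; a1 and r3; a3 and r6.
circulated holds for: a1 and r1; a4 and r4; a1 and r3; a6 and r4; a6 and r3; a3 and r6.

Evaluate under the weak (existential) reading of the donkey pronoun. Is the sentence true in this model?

True

"it" takes "a report" as antecedent — a donkey pronoun bound across the clause boundary.
Weak reading: every analyst a with some drafted-report has at least one drafted-report r such that circulated(a,r).
Per analyst: a1:✓  a3:✓  a4:✓  a6:✓
Every analyst in the restrictor has a witness.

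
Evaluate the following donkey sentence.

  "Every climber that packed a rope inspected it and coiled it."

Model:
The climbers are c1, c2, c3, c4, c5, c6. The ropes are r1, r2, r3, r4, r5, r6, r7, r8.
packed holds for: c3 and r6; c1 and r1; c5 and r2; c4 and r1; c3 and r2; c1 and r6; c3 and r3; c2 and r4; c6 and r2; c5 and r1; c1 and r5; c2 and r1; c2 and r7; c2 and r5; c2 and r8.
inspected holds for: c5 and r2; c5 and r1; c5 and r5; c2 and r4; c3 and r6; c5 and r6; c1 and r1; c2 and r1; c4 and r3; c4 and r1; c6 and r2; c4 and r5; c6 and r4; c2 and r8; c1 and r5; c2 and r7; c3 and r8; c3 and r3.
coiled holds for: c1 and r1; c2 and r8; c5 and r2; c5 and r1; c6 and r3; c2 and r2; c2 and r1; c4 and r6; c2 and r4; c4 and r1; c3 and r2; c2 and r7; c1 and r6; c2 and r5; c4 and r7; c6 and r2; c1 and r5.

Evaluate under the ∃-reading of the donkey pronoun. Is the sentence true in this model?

"it" takes "a rope" as antecedent — a donkey pronoun bound across the clause boundary.
Weak reading: every climber c with some packed-rope has at least one packed-rope r such that inspected(c,r) ∧ coiled(c,r).
Per climber: c1:✓  c2:✓  c3:✗  c4:✓  c5:✓  c6:✓
c3 has no witness among its packed-ropes.

False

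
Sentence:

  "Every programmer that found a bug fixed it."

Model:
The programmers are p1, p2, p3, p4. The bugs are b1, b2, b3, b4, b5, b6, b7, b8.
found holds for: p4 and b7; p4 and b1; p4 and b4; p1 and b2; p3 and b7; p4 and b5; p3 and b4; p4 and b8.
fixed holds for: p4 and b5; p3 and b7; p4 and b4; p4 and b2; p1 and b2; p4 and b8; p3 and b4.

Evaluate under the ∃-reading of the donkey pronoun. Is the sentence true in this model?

"it" takes "a bug" as antecedent — a donkey pronoun bound across the clause boundary.
Weak reading: every programmer p with some found-bug has at least one found-bug b such that fixed(p,b).
Per programmer: p1:✓  p3:✓  p4:✓
Every programmer in the restrictor has a witness.

True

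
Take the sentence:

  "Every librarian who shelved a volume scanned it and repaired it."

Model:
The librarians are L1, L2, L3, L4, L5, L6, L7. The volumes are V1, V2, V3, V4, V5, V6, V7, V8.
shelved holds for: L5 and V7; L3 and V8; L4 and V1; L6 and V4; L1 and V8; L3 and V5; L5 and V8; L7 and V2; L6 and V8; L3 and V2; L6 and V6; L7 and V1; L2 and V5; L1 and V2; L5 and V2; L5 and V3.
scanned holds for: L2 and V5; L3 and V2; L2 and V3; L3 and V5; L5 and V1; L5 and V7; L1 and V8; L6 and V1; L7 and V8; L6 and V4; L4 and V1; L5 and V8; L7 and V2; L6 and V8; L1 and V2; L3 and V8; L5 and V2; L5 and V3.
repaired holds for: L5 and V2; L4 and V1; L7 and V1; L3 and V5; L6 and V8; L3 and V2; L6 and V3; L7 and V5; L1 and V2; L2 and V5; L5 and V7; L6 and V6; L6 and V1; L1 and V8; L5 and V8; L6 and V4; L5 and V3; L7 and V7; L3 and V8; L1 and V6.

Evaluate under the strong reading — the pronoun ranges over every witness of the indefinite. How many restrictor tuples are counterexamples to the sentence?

3

"it" takes "a volume" as antecedent — a donkey pronoun bound across the clause boundary.
Strong reading: for every (l,v) with shelved(l,v), scanned(l,v) ∧ repaired(l,v).
Restrictor pairs: (L1,V2) ✓  (L1,V8) ✓  (L2,V5) ✓  (L3,V2) ✓  (L3,V5) ✓  (L3,V8) ✓  (L4,V1) ✓  (L5,V2) ✓  (L5,V3) ✓  (L5,V7) ✓  (L5,V8) ✓  (L6,V4) ✓  (L6,V6) ✗  (L6,V8) ✓  (L7,V1) ✗  (L7,V2) ✗
Counterexamples (restrictor pairs failing the scope): 3.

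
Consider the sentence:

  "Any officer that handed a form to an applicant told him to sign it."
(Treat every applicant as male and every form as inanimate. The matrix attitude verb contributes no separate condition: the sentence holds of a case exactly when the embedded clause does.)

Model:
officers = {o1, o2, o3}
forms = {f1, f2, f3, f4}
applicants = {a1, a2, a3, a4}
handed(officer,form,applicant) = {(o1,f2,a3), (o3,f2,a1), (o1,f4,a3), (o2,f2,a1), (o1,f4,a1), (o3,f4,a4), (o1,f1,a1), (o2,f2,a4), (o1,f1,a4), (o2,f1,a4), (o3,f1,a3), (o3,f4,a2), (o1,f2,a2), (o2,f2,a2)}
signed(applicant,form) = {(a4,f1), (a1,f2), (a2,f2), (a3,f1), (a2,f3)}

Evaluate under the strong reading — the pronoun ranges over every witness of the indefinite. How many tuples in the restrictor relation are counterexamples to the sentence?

7

"him" takes "an applicant" as antecedent and "it" takes "a form"; both are donkey pronouns co-varying with the restrictor.
Strong reading: for every (o,f,a) with handed(o,f,a), signed(a,f).
Restrictor triples: (o1,f1,a1)→signed(a1,f1) ✗  (o1,f1,a4)→signed(a4,f1) ✓  (o1,f2,a2)→signed(a2,f2) ✓  (o1,f2,a3)→signed(a3,f2) ✗  (o1,f4,a1)→signed(a1,f4) ✗  (o1,f4,a3)→signed(a3,f4) ✗  (o2,f1,a4)→signed(a4,f1) ✓  (o2,f2,a1)→signed(a1,f2) ✓  (o2,f2,a2)→signed(a2,f2) ✓  (o2,f2,a4)→signed(a4,f2) ✗  (o3,f1,a3)→signed(a3,f1) ✓  (o3,f2,a1)→signed(a1,f2) ✓  (o3,f4,a2)→signed(a2,f4) ✗  (o3,f4,a4)→signed(a4,f4) ✗
Counterexamples (restrictor triples failing the scope): 7.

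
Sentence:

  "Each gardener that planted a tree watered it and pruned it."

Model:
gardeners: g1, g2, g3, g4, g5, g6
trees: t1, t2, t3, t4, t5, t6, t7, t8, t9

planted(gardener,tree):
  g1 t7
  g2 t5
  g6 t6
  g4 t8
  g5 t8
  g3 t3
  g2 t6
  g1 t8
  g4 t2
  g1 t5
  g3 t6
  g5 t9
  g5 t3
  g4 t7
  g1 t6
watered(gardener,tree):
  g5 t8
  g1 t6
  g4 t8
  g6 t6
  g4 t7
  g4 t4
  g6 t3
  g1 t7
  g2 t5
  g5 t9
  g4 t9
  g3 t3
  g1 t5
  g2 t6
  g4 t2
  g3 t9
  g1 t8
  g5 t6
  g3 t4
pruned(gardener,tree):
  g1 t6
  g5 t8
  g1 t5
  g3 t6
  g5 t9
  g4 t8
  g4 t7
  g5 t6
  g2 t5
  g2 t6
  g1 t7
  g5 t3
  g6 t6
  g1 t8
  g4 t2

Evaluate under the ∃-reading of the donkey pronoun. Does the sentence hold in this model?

"it" takes "a tree" as antecedent — a donkey pronoun bound across the clause boundary.
Weak reading: every gardener g with some planted-tree has at least one planted-tree t such that watered(g,t) ∧ pruned(g,t).
Per gardener: g1:✓  g2:✓  g3:✗  g4:✓  g5:✓  g6:✓
g3 has no witness among its planted-trees.

False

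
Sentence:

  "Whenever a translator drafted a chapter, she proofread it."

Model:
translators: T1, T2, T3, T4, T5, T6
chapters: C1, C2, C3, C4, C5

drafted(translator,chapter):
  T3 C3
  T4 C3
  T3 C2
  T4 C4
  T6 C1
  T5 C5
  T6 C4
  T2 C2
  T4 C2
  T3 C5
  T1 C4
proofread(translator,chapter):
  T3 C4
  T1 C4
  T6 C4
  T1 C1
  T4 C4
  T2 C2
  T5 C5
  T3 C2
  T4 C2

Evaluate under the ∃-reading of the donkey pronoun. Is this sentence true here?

"it" takes "a chapter" as antecedent — a donkey pronoun bound across the clause boundary.
Weak reading: every translator t with some drafted-chapter has at least one drafted-chapter c such that proofread(t,c).
Per translator: T1:✓  T2:✓  T3:✓  T4:✓  T5:✓  T6:✓
Every translator in the restrictor has a witness.

True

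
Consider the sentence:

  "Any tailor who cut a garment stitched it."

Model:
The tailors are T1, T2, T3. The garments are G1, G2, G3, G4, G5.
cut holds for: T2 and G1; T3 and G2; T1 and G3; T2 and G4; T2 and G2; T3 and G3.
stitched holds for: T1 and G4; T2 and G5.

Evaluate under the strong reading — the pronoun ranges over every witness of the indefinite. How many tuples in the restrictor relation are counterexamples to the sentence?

6

"it" takes "a garment" as antecedent — a donkey pronoun bound across the clause boundary.
Strong reading: for every (t,g) with cut(t,g), stitched(t,g).
Restrictor pairs: (T1,G3) ✗  (T2,G1) ✗  (T2,G2) ✗  (T2,G4) ✗  (T3,G2) ✗  (T3,G3) ✗
Counterexamples (restrictor pairs failing the scope): 6.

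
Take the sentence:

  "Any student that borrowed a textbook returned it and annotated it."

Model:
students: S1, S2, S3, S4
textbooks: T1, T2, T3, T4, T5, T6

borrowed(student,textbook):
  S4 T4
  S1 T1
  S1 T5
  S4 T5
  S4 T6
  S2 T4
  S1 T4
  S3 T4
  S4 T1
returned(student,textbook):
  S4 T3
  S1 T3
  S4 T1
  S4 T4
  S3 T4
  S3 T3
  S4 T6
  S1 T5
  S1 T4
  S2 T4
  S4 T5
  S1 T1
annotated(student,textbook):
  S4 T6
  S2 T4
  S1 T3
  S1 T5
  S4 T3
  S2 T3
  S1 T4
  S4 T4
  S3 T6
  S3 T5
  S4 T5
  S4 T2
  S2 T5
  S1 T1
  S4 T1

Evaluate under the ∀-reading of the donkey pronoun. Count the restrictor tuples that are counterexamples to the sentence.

1

"it" takes "a textbook" as antecedent — a donkey pronoun bound across the clause boundary.
Strong reading: for every (s,t) with borrowed(s,t), returned(s,t) ∧ annotated(s,t).
Restrictor pairs: (S1,T1) ✓  (S1,T4) ✓  (S1,T5) ✓  (S2,T4) ✓  (S3,T4) ✗  (S4,T1) ✓  (S4,T4) ✓  (S4,T5) ✓  (S4,T6) ✓
Counterexamples (restrictor pairs failing the scope): 1.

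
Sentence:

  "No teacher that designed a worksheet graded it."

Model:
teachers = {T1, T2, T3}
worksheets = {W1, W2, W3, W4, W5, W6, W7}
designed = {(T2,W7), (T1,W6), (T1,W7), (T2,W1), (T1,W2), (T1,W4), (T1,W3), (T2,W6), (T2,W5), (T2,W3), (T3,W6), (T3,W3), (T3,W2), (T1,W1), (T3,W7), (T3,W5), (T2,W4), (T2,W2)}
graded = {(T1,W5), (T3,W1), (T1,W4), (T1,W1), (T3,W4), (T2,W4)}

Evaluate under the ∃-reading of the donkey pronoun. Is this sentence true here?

"it" takes "a worksheet" as antecedent — a donkey pronoun bound across the clause boundary.
Truth condition: for no (t,w) with designed(t,w) does graded(t,w) hold.
Restrictor pairs — does the scope hold? (T1,W1):holds  (T1,W2):fails  (T1,W3):fails  (T1,W4):holds  (T1,W6):fails  (T1,W7):fails  (T2,W1):fails  (T2,W2):fails  (T2,W3):fails  (T2,W4):holds  (T2,W5):fails  (T2,W6):fails  (T2,W7):fails  (T3,W2):fails  (T3,W3):fails  (T3,W5):fails  (T3,W6):fails  (T3,W7):fails
Scope holds for 3 pair(s), so the sentence is false.

False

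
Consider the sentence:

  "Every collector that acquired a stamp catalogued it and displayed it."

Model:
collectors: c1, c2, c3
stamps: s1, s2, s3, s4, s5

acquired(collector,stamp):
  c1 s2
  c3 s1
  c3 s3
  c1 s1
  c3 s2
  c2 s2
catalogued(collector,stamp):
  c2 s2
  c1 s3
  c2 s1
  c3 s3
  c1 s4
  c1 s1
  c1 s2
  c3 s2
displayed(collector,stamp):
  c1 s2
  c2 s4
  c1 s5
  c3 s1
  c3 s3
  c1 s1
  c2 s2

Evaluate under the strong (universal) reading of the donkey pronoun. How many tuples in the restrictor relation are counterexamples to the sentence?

"it" takes "a stamp" as antecedent — a donkey pronoun bound across the clause boundary.
Strong reading: for every (c,s) with acquired(c,s), catalogued(c,s) ∧ displayed(c,s).
Restrictor pairs: (c1,s1) ✓  (c1,s2) ✓  (c2,s2) ✓  (c3,s1) ✗  (c3,s2) ✗  (c3,s3) ✓
Counterexamples (restrictor pairs failing the scope): 2.

2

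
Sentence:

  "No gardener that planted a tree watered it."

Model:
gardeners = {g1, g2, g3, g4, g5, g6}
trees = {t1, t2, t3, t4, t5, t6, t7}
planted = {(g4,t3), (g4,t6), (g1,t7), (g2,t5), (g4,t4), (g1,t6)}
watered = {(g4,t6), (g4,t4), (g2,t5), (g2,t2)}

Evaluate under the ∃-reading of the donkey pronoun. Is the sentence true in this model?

False

"it" takes "a tree" as antecedent — a donkey pronoun bound across the clause boundary.
Truth condition: for no (g,t) with planted(g,t) does watered(g,t) hold.
Restrictor pairs — does the scope hold? (g1,t6):fails  (g1,t7):fails  (g2,t5):holds  (g4,t3):fails  (g4,t4):holds  (g4,t6):holds
Scope holds for 3 pair(s), so the sentence is false.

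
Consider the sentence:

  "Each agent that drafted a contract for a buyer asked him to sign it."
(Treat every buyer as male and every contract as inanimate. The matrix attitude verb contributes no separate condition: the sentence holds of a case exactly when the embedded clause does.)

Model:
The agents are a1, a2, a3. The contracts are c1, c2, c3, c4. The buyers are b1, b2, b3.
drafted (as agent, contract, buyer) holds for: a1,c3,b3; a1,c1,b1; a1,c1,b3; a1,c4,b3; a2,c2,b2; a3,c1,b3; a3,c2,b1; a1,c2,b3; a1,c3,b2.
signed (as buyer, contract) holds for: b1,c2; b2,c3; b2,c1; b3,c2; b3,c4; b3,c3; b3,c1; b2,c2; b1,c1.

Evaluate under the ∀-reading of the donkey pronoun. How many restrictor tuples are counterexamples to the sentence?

0

"him" takes "a buyer" as antecedent and "it" takes "a contract"; both are donkey pronouns co-varying with the restrictor.
Strong reading: for every (a,c,b) with drafted(a,c,b), signed(b,c).
Restrictor triples: (a1,c1,b1)→signed(b1,c1) ✓  (a1,c1,b3)→signed(b3,c1) ✓  (a1,c2,b3)→signed(b3,c2) ✓  (a1,c3,b2)→signed(b2,c3) ✓  (a1,c3,b3)→signed(b3,c3) ✓  (a1,c4,b3)→signed(b3,c4) ✓  (a2,c2,b2)→signed(b2,c2) ✓  (a3,c1,b3)→signed(b3,c1) ✓  (a3,c2,b1)→signed(b1,c2) ✓
Counterexamples (restrictor triples failing the scope): 0.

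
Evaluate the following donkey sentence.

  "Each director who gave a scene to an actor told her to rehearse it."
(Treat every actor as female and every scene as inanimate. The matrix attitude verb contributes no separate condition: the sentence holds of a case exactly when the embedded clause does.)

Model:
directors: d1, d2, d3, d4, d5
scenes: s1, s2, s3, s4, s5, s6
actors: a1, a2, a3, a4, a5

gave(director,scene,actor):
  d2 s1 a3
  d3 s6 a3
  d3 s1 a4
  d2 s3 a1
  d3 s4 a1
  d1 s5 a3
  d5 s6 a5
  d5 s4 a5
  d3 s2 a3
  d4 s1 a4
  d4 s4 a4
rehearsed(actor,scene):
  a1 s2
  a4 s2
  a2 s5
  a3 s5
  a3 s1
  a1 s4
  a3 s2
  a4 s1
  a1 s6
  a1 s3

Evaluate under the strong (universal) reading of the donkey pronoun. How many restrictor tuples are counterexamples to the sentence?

"her" takes "an actor" as antecedent and "it" takes "a scene"; both are donkey pronouns co-varying with the restrictor.
Strong reading: for every (d,s,a) with gave(d,s,a), rehearsed(a,s).
Restrictor triples: (d1,s5,a3)→rehearsed(a3,s5) ✓  (d2,s1,a3)→rehearsed(a3,s1) ✓  (d2,s3,a1)→rehearsed(a1,s3) ✓  (d3,s1,a4)→rehearsed(a4,s1) ✓  (d3,s2,a3)→rehearsed(a3,s2) ✓  (d3,s4,a1)→rehearsed(a1,s4) ✓  (d3,s6,a3)→rehearsed(a3,s6) ✗  (d4,s1,a4)→rehearsed(a4,s1) ✓  (d4,s4,a4)→rehearsed(a4,s4) ✗  (d5,s4,a5)→rehearsed(a5,s4) ✗  (d5,s6,a5)→rehearsed(a5,s6) ✗
Counterexamples (restrictor triples failing the scope): 4.

4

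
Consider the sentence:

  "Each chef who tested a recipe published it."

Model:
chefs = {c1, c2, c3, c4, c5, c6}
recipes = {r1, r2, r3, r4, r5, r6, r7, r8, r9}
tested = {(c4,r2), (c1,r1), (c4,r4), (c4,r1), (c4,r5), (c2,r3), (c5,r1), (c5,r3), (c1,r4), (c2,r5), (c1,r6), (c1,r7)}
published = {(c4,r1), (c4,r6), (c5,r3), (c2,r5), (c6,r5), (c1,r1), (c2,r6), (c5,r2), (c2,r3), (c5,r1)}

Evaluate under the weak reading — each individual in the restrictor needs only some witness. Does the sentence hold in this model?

"it" takes "a recipe" as antecedent — a donkey pronoun bound across the clause boundary.
Weak reading: every chef c with some tested-recipe has at least one tested-recipe r such that published(c,r).
Per chef: c1:✓  c2:✓  c4:✓  c5:✓
Every chef in the restrictor has a witness.

True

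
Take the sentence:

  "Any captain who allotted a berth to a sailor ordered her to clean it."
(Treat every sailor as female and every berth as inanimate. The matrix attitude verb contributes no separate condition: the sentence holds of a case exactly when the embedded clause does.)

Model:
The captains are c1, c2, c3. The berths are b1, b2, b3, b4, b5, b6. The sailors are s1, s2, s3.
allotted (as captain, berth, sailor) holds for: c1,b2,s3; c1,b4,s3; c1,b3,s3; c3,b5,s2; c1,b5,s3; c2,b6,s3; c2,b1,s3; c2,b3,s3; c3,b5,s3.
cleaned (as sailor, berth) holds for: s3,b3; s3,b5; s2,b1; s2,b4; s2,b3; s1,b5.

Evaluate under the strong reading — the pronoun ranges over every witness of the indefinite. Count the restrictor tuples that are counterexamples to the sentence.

5

"her" takes "a sailor" as antecedent and "it" takes "a berth"; both are donkey pronouns co-varying with the restrictor.
Strong reading: for every (c,b,s) with allotted(c,b,s), cleaned(s,b).
Restrictor triples: (c1,b2,s3)→cleaned(s3,b2) ✗  (c1,b3,s3)→cleaned(s3,b3) ✓  (c1,b4,s3)→cleaned(s3,b4) ✗  (c1,b5,s3)→cleaned(s3,b5) ✓  (c2,b1,s3)→cleaned(s3,b1) ✗  (c2,b3,s3)→cleaned(s3,b3) ✓  (c2,b6,s3)→cleaned(s3,b6) ✗  (c3,b5,s2)→cleaned(s2,b5) ✗  (c3,b5,s3)→cleaned(s3,b5) ✓
Counterexamples (restrictor triples failing the scope): 5.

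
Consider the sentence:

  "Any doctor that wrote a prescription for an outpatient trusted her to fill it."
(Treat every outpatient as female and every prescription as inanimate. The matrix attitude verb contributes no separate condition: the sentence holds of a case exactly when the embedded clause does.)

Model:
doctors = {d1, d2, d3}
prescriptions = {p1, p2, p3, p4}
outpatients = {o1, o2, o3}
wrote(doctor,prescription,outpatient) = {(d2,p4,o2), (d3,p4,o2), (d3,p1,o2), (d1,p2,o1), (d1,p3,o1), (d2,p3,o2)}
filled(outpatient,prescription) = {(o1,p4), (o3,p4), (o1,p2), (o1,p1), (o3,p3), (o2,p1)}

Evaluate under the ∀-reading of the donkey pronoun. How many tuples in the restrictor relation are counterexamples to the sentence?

4

"her" takes "an outpatient" as antecedent and "it" takes "a prescription"; both are donkey pronouns co-varying with the restrictor.
Strong reading: for every (d,p,o) with wrote(d,p,o), filled(o,p).
Restrictor triples: (d1,p2,o1)→filled(o1,p2) ✓  (d1,p3,o1)→filled(o1,p3) ✗  (d2,p3,o2)→filled(o2,p3) ✗  (d2,p4,o2)→filled(o2,p4) ✗  (d3,p1,o2)→filled(o2,p1) ✓  (d3,p4,o2)→filled(o2,p4) ✗
Counterexamples (restrictor triples failing the scope): 4.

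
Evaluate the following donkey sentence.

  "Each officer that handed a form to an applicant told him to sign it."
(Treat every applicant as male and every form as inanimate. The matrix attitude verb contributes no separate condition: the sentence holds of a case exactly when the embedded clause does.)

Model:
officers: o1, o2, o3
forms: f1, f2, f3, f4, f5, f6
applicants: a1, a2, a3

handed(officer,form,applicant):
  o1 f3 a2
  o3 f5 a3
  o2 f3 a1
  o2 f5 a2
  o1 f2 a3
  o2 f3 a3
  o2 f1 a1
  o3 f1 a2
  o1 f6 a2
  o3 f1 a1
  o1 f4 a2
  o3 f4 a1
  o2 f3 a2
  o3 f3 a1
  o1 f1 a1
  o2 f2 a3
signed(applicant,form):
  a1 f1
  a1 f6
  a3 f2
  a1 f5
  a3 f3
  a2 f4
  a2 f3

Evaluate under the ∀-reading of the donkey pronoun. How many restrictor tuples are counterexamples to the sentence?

7

"him" takes "an applicant" as antecedent and "it" takes "a form"; both are donkey pronouns co-varying with the restrictor.
Strong reading: for every (o,f,a) with handed(o,f,a), signed(a,f).
Restrictor triples: (o1,f1,a1)→signed(a1,f1) ✓  (o1,f2,a3)→signed(a3,f2) ✓  (o1,f3,a2)→signed(a2,f3) ✓  (o1,f4,a2)→signed(a2,f4) ✓  (o1,f6,a2)→signed(a2,f6) ✗  (o2,f1,a1)→signed(a1,f1) ✓  (o2,f2,a3)→signed(a3,f2) ✓  (o2,f3,a1)→signed(a1,f3) ✗  (o2,f3,a2)→signed(a2,f3) ✓  (o2,f3,a3)→signed(a3,f3) ✓  (o2,f5,a2)→signed(a2,f5) ✗  (o3,f1,a1)→signed(a1,f1) ✓  (o3,f1,a2)→signed(a2,f1) ✗  (o3,f3,a1)→signed(a1,f3) ✗  (o3,f4,a1)→signed(a1,f4) ✗  (o3,f5,a3)→signed(a3,f5) ✗
Counterexamples (restrictor triples failing the scope): 7.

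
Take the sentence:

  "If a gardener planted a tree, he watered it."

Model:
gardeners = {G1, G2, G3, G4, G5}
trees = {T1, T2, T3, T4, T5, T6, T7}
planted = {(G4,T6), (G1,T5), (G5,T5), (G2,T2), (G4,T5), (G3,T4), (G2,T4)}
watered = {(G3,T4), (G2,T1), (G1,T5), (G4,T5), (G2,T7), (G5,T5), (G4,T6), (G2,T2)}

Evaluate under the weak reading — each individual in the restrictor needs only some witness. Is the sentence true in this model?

True

"it" takes "a tree" as antecedent — a donkey pronoun bound across the clause boundary.
Weak reading: every gardener g with some planted-tree has at least one planted-tree t such that watered(g,t).
Per gardener: G1:✓  G2:✓  G3:✓  G4:✓  G5:✓
Every gardener in the restrictor has a witness.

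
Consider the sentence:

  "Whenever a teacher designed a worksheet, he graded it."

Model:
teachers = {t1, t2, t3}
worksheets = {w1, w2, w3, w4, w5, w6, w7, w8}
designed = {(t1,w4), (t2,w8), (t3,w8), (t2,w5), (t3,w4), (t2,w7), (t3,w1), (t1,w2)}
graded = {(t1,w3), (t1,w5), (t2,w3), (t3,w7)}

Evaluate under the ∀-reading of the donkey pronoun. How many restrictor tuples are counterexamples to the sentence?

8

"it" takes "a worksheet" as antecedent — a donkey pronoun bound across the clause boundary.
Strong reading: for every (t,w) with designed(t,w), graded(t,w).
Restrictor pairs: (t1,w2) ✗  (t1,w4) ✗  (t2,w5) ✗  (t2,w7) ✗  (t2,w8) ✗  (t3,w1) ✗  (t3,w4) ✗  (t3,w8) ✗
Counterexamples (restrictor pairs failing the scope): 8.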